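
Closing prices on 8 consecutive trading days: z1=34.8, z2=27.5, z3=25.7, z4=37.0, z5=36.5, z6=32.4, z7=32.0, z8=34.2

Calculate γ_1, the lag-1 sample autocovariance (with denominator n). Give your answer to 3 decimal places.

Mean z̄ = (34.8 + 27.5 + 25.7 + 37.0 + 36.5 + 32.4 + 32.0 + 34.2)/8 = 32.5125
Deviations: 2.2875, -5.0125, -6.8125, 4.4875, 3.9875, -0.1125, -0.5125, 1.6875
Σ_{t=1}^{7}(z_t−z̄)(z_{t+1}−z̄) = 8.7486
γ_1 = 8.7486 / 8 = 1.094

1.094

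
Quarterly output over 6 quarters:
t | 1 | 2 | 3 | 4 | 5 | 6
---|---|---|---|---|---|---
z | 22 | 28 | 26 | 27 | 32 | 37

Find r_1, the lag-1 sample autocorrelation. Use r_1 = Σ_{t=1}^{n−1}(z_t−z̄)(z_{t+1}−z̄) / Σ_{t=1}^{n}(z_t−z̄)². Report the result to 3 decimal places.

Mean z̄ = (22 + 28 + 26 + 27 + 32 + 37)/6 = 28.6667
Deviations from mean: -6.6667, -0.6667, -2.6667, -1.6667, 3.3333, 8.3333
Σ(z_t−z̄)(z_{t+1}−z̄) = (4.4444) + (1.7778) + (4.4444) + (-5.5556) + (27.7778) = 32.8889
Denominator Σ(z_t−z̄)² = 135.3333
r_1 = 32.8889 / 135.3333 = 0.243

0.243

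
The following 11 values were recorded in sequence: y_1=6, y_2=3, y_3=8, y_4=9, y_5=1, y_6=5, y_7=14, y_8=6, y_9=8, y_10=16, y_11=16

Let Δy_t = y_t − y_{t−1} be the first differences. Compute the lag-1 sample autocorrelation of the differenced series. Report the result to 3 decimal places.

-0.314

First differences Δy: -3, 5, 1, -8, 4, 9, -8, 2, 8, 0
Mean of differences = 1.0000
Numerator Σ(Δy_t−Δȳ)(Δy_{t+1}−Δȳ) = -100.0000
Denominator Σ(Δy_t−Δȳ)² = 318.0000
r_1(Δy) = -100.0000 / 318.0000 = -0.314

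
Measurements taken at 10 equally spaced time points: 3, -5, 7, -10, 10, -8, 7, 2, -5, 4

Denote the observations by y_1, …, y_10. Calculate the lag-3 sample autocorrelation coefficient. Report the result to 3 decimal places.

-0.270

Mean ȳ = (3 − 5 + 7 − 10 + 10 − 8 + 7 + 2 − 5 + 4)/10 = 0.5000
Numerator Σ_{t=1}^{7}(y_t−ȳ)(y_{t+3}−ȳ) = -118.2500
Denominator Σ(y_t−ȳ)² = 438.5000
r_3 = -118.2500 / 438.5000 = -0.270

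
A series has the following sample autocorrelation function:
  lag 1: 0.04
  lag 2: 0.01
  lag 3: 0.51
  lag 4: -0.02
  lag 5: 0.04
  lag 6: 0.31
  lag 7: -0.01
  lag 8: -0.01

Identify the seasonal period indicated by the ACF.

3

The largest autocorrelation is r_3 = 0.51, with a weaker echo at lag 6 (0.31); the remaining lags stay at or below 0.04.
The dominant spike at lag 3 indicates a seasonal period of 3.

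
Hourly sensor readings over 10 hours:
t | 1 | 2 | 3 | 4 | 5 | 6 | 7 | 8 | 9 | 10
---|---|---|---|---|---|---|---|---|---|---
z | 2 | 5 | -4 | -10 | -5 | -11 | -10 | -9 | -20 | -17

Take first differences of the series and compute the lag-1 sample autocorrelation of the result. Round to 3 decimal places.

First differences Δz: 3, -9, -6, 5, -6, 1, 1, -11, 3
Mean of differences = -2.1111
Numerator Σ(Δz_t−Δz̄)(Δz_{t+1}−Δz̄) = -139.2346
Denominator Σ(Δz_t−Δz̄)² = 278.8889
r_1(Δz) = -139.2346 / 278.8889 = -0.499

-0.499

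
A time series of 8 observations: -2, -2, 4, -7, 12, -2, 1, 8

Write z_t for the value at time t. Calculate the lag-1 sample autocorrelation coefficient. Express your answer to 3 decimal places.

-0.542

Mean z̄ = (-2 − 2 + 4 − 7 + 12 − 2 + 1 + 8)/8 = 1.5000
Deviations from mean: -3.5000, -3.5000, 2.5000, -8.5000, 10.5000, -3.5000, -0.5000, 6.5000
Σ(z_t−z̄)(z_{t+1}−z̄) = (12.2500) + (-8.7500) + (-21.2500) + (-89.2500) + (-36.7500) + (1.7500) + (-3.2500) = -145.2500
Denominator Σ(z_t−z̄)² = 268.0000
r_1 = -145.2500 / 268.0000 = -0.542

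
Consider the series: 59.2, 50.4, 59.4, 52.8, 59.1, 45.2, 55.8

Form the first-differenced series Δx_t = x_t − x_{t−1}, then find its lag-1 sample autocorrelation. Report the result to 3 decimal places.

First differences Δx: -8.8, 9.0, -6.6, 6.3, -13.9, 10.6
Mean of differences = -0.5667
Numerator Σ(Δx_t−Δx̄)(Δx_{t+1}−Δx̄) = -418.3578
Denominator Σ(Δx_t−Δx̄)² = 545.3333
r_1(Δx) = -418.3578 / 545.3333 = -0.767

-0.767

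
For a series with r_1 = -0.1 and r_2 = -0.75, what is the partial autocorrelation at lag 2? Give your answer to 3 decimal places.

-0.768

φ_{22} = (r_2 − r_1²) / (1 − r_1²)
r_1² = (-0.1)² = 0.01
Numerator = -0.75 − 0.0100 = -0.7600; denominator = 1 − 0.0100 = 0.9900
φ_{22} = -0.7600 / 0.9900 = -0.768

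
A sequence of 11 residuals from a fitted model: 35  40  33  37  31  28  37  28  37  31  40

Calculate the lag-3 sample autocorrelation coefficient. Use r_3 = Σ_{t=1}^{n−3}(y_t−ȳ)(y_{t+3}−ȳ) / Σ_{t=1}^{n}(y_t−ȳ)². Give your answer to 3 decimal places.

-0.225

Mean ȳ = (35 + 40 + 33 + 37 + 31 + 28 + 37 + 28 + 37 + 31 + 40)/11 = 34.2727
Numerator Σ_{t=1}^{8}(y_t−ȳ)(y_{t+3}−ȳ) = -42.7686
Denominator Σ(y_t−ȳ)² = 190.1818
r_3 = -42.7686 / 190.1818 = -0.225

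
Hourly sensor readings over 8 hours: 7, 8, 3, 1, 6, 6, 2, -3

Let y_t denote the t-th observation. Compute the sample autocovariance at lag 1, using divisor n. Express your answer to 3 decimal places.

2.430

Mean ȳ = (7 + 8 + 3 + 1 + 6 + 6 + 2 − 3)/8 = 3.7500
Σ_{t=1}^{7}(y_t−ȳ)(y_{t+1}−ȳ) = 19.4375
γ_1 = 19.4375 / 8 = 2.430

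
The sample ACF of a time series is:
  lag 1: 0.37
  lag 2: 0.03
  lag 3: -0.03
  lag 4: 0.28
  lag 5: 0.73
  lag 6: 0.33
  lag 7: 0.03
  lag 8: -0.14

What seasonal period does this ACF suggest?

The largest autocorrelation is r_5 = 0.73; the remaining lags stay at or below 0.37. The elevated value at lag 1 (0.37), dropping to 0.03 at lag 2, reflects decaying short-term dependence rather than seasonality.
The dominant spike at lag 5 indicates a seasonal period of 5.

5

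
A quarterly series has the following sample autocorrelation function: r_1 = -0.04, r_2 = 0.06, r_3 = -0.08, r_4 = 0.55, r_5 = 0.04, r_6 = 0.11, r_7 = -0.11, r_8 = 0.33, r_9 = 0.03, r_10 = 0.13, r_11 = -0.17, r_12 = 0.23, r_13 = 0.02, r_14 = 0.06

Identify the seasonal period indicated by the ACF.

The largest autocorrelation is r_4 = 0.55, with weaker echoes at lags 8 (0.33) and 12 (0.23); the remaining lags stay at or below 0.13.
The dominant spike at lag 4 indicates a seasonal period of 4.

4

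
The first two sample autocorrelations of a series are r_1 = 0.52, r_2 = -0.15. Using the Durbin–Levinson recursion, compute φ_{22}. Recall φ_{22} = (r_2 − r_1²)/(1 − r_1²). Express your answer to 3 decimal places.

φ_{22} = (r_2 − r_1²) / (1 − r_1²)
r_1² = (0.52)² = 0.2704
Numerator = -0.15 − 0.2704 = -0.4204; denominator = 1 − 0.2704 = 0.7296
φ_{22} = -0.4204 / 0.7296 = -0.576

-0.576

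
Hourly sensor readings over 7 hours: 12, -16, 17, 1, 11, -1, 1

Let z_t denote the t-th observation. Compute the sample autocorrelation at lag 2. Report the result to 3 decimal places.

Mean z̄ = (12 − 16 + 17 + 1 + 11 − 1 + 1)/7 = 3.5714
Deviations from mean: 8.4286, -19.5714, 13.4286, -2.5714, 7.4286, -4.5714, -2.5714
Σ(z_t−z̄)(z_{t+2}−z̄) = (113.1837) + (50.3265) + (99.7551) + (11.7551) + (-19.1020) = 255.9184
Denominator Σ(z_t−z̄)² = 723.7143
r_2 = 255.9184 / 723.7143 = 0.354

0.354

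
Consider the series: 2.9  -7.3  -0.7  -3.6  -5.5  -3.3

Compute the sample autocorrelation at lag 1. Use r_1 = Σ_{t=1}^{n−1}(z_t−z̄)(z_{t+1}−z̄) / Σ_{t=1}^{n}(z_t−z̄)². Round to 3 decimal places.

-0.521

Mean z̄ = (2.9 − 7.3 − 0.7 − 3.6 − 5.5 − 3.3)/6 = -2.9167
Deviations from mean: 5.8167, -4.3833, 2.2167, -0.6833, -2.5833, -0.3833
Σ(z_t−z̄)(z_{t+1}−z̄) = (-25.4964) + (-9.7164) + (-1.5147) + (1.7653) + (0.9903) = -33.9719
Denominator Σ(z_t−z̄)² = 65.2483
r_1 = -33.9719 / 65.2483 = -0.521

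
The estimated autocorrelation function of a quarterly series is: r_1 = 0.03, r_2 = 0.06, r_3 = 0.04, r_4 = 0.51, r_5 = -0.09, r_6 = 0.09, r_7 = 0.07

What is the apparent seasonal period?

The largest autocorrelation is r_4 = 0.51; the remaining lags stay at or below 0.09.
The dominant spike at lag 4 indicates a seasonal period of 4.

4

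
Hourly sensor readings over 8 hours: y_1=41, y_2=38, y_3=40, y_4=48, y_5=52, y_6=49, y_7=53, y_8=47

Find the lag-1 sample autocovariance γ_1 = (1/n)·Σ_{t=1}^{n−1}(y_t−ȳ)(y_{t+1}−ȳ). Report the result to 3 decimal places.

16.750

Mean ȳ = (41 + 38 + 40 + 48 + 52 + 49 + 53 + 47)/8 = 46.0000
Deviations: -5.0000, -8.0000, -6.0000, 2.0000, 6.0000, 3.0000, 7.0000, 1.0000
Σ_{t=1}^{7}(y_t−ȳ)(y_{t+1}−ȳ) = 134.0000
γ_1 = 134.0000 / 8 = 16.750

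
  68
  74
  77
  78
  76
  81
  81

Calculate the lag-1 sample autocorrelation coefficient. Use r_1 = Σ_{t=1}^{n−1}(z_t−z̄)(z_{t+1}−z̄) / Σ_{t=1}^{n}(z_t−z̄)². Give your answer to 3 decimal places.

0.314

Mean z̄ = (68 + 74 + 77 + 78 + 76 + 81 + 81)/7 = 76.4286
Deviations from mean: -8.4286, -2.4286, 0.5714, 1.5714, -0.4286, 4.5714, 4.5714
Σ(z_t−z̄)(z_{t+1}−z̄) = (20.4694) + (-1.3878) + (0.8980) + (-0.6735) + (-1.9592) + (20.8980) = 38.2449
Denominator Σ(z_t−z̄)² = 121.7143
r_1 = 38.2449 / 121.7143 = 0.314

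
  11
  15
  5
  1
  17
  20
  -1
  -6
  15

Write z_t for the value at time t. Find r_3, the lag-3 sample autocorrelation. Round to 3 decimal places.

0.028

Mean z̄ = (11 + 15 + 5 + 1 + 17 + 20 − 1 − 6 + 15)/9 = 8.5556
Σ(z_t−z̄)(z_{t+3}−z̄) = (-18.4691) + (54.4198) + (-40.6914) + (72.1975) + (-122.9136) + (73.7531) = 18.2963
Denominator Σ(z_t−z̄)² = 664.2222
r_3 = 18.2963 / 664.2222 = 0.028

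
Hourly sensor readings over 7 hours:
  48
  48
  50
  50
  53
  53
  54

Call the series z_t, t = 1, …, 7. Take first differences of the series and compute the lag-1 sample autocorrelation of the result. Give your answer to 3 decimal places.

First differences Δz: 0, 2, 0, 3, 0, 1
Mean of differences = 1.0000
Numerator Σ(Δz_t−Δz̄)(Δz_{t+1}−Δz̄) = -6.0000
Denominator Σ(Δz_t−Δz̄)² = 8.0000
r_1(Δz) = -6.0000 / 8.0000 = -0.750

-0.750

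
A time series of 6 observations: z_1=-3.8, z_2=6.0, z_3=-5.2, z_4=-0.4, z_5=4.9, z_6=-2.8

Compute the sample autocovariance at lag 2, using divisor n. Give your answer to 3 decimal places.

-1.385

Mean z̄ = (-3.8 + 6.0 − 5.2 − 0.4 + 4.9 − 2.8)/6 = -0.2167
Σ_{t=1}^{4}(z_t−z̄)(z_{t+2}−z̄) = -8.3072
γ_2 = -8.3072 / 6 = -1.385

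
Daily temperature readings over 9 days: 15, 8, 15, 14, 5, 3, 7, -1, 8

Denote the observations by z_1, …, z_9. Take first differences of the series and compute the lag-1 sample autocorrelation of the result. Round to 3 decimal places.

-0.442

First differences Δz: -7, 7, -1, -9, -2, 4, -8, 9
Mean of differences = -0.8750
Numerator Σ(Δz_t−Δz̄)(Δz_{t+1}−Δz̄) = -149.6406
Denominator Σ(Δz_t−Δz̄)² = 338.8750
r_1(Δz) = -149.6406 / 338.8750 = -0.442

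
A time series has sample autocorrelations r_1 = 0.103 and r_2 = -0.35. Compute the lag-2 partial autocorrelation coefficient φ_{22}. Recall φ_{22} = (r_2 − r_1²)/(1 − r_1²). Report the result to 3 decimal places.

φ_{22} = (r_2 − r_1²) / (1 − r_1²)
r_1² = (0.103)² = 0.010609
Numerator = -0.35 − 0.0106 = -0.3606; denominator = 1 − 0.0106 = 0.9894
φ_{22} = -0.3606 / 0.9894 = -0.364

-0.364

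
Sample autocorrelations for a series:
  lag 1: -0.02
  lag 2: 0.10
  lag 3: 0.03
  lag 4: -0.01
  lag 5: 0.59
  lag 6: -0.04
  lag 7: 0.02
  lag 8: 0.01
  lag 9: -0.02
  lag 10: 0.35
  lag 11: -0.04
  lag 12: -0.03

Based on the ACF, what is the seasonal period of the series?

The largest autocorrelation is r_5 = 0.59, with a weaker echo at lag 10 (0.35); the remaining lags stay at or below 0.10.
The dominant spike at lag 5 indicates a seasonal period of 5.

5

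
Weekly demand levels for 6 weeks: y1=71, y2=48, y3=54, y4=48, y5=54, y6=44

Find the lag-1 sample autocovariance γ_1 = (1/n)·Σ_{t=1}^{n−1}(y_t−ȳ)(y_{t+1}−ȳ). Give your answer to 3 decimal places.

-18.782

Mean ȳ = (71 + 48 + 54 + 48 + 54 + 44)/6 = 53.1667
Deviations: 17.8333, -5.1667, 0.8333, -5.1667, 0.8333, -9.1667
Σ_{t=1}^{5}(y_t−ȳ)(y_{t+1}−ȳ) = -112.6944
γ_1 = -112.6944 / 6 = -18.782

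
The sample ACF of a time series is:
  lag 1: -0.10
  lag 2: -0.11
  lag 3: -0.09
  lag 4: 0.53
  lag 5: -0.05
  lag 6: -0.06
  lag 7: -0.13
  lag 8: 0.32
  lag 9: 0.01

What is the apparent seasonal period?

The largest autocorrelation is r_4 = 0.53, with a weaker echo at lag 8 (0.32); the remaining lags stay at or below 0.01.
The dominant spike at lag 4 indicates a seasonal period of 4.

4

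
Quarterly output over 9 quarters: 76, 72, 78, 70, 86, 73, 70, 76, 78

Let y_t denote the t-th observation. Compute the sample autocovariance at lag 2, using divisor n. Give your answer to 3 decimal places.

-1.365

Mean ȳ = (76 + 72 + 78 + 70 + 86 + 73 + 70 + 76 + 78)/9 = 75.4444
Σ_{t=1}^{7}(y_t−ȳ)(y_{t+2}−ȳ) = -12.2840
γ_2 = -12.2840 / 9 = -1.365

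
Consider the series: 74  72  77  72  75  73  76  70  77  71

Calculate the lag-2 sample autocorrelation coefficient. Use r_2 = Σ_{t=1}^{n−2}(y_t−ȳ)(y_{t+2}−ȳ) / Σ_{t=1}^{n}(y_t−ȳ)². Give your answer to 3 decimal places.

Mean ȳ = (74 + 72 + 77 + 72 + 75 + 73 + 76 + 70 + 77 + 71)/10 = 73.7000
Numerator Σ_{t=1}^{8}(y_t−ȳ)(y_{t+2}−ȳ) = 32.5200
Denominator Σ(y_t−ȳ)² = 56.1000
r_2 = 32.5200 / 56.1000 = 0.580

0.580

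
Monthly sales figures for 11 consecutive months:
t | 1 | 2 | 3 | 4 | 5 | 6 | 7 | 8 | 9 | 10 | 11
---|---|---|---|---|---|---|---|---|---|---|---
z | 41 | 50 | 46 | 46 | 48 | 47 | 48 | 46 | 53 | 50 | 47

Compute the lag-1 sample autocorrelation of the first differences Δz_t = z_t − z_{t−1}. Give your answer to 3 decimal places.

-0.395

First differences Δz: 9, -4, 0, 2, -1, 1, -2, 7, -3, -3
Mean of differences = 0.6000
Numerator Σ(Δz_t−Δz̄)(Δz_{t+1}−Δz̄) = -67.3600
Denominator Σ(Δz_t−Δz̄)² = 170.4000
r_1(Δz) = -67.3600 / 170.4000 = -0.395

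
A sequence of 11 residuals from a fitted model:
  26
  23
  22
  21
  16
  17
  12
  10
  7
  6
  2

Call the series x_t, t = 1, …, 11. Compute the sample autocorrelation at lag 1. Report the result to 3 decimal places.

0.694

Mean x̄ = (26 + 23 + 22 + 21 + 16 + 17 + 12 + 10 + 7 + 6 + 2)/11 = 14.7273
Numerator Σ_{t=1}^{10}(x_t−x̄)(x_{t+1}−x̄) = 431.6529
Denominator Σ(x_t−x̄)² = 622.1818
r_1 = 431.6529 / 622.1818 = 0.694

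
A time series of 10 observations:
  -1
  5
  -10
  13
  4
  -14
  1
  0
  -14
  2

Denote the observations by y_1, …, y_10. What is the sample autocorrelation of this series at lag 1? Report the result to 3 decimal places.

Mean ȳ = (-1 + 5 − 10 + 13 + 4 − 14 + 1 + 0 − 14 + 2)/10 = -1.4000
Numerator Σ_{t=1}^{9}(y_t−ȳ)(y_{t+1}−ȳ) = -253.9600
Denominator Σ(y_t−ȳ)² = 688.4000
r_1 = -253.9600 / 688.4000 = -0.369

-0.369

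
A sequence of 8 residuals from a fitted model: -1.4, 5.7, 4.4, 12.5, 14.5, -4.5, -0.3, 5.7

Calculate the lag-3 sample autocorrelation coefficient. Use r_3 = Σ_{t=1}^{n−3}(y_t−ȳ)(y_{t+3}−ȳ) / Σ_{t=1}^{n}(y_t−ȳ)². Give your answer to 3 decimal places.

-0.203

Mean ȳ = (-1.4 + 5.7 + 4.4 + 12.5 + 14.5 − 4.5 − 0.3 + 5.7)/8 = 4.5750
Numerator Σ_{t=1}^{5}(y_t−ȳ)(y_{t+3}−ȳ) = -62.0669
Denominator Σ(y_t−ȳ)² = 305.6950
r_3 = -62.0669 / 305.6950 = -0.203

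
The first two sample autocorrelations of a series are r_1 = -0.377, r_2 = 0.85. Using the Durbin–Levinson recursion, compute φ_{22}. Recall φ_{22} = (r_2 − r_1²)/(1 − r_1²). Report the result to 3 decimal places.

0.825

φ_{22} = (r_2 − r_1²) / (1 − r_1²)
r_1² = (-0.377)² = 0.142129
Numerator = 0.85 − 0.1421 = 0.7079; denominator = 1 − 0.1421 = 0.8579
φ_{22} = 0.7079 / 0.8579 = 0.825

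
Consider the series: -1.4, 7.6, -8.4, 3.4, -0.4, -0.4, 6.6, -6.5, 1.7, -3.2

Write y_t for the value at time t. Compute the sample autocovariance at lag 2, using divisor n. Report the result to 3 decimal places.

Mean ȳ = (-1.4 + 7.6 − 8.4 + 3.4 − 0.4 − 0.4 + 6.6 − 6.5 + 1.7 − 3.2)/10 = -0.1000
Σ_{t=1}^{8}(y_t−ȳ)(y_{t+2}−ȳ) = 70.9900
γ_2 = 70.9900 / 10 = 7.099

7.099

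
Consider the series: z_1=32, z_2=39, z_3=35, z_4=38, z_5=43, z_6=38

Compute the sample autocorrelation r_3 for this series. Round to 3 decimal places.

0.061

Mean z̄ = (32 + 39 + 35 + 38 + 43 + 38)/6 = 37.5000
Deviations from mean: -5.5000, 1.5000, -2.5000, 0.5000, 5.5000, 0.5000
Numerator Σ_{t=1}^{3}(z_t−z̄)(z_{t+3}−z̄) = 4.2500
Denominator Σ(z_t−z̄)² = 69.5000
r_3 = 4.2500 / 69.5000 = 0.061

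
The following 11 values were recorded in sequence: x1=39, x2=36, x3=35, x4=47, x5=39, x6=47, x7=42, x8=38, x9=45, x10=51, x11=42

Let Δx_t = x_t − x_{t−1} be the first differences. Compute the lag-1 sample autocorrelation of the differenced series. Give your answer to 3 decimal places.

-0.479

First differences Δx: -3, -1, 12, -8, 8, -5, -4, 7, 6, -9
Mean of differences = 0.3000
Numerator Σ(Δx_t−Δx̄)(Δx_{t+1}−Δx̄) = -233.5900
Denominator Σ(Δx_t−Δx̄)² = 488.1000
r_1(Δx) = -233.5900 / 488.1000 = -0.479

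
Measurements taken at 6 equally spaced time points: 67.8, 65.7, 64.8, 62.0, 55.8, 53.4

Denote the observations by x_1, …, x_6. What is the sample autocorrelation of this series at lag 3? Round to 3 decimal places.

Mean x̄ = (67.8 + 65.7 + 64.8 + 62.0 + 55.8 + 53.4)/6 = 61.5833
Deviations from mean: 6.2167, 4.1167, 3.2167, 0.4167, -5.7833, -8.1833
Numerator Σ_{t=1}^{3}(x_t−x̄)(x_{t+3}−x̄) = -47.5408
Denominator Σ(x_t−x̄)² = 166.5283
r_3 = -47.5408 / 166.5283 = -0.285

-0.285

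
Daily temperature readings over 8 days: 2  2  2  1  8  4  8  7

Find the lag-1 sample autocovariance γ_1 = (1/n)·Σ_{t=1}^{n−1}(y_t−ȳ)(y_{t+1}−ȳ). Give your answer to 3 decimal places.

1.711

Mean ȳ = (2 + 2 + 2 + 1 + 8 + 4 + 8 + 7)/8 = 4.2500
Deviations: -2.2500, -2.2500, -2.2500, -3.2500, 3.7500, -0.2500, 3.7500, 2.7500
Σ_{t=1}^{7}(y_t−ȳ)(y_{t+1}−ȳ) = 13.6875
γ_1 = 13.6875 / 8 = 1.711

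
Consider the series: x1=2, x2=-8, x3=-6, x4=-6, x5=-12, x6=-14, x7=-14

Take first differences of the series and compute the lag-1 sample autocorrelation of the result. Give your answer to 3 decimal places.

-0.307

First differences Δx: -10, 2, 0, -6, -2, 0
Mean of differences = -2.6667
Numerator Σ(Δx_t−Δx̄)(Δx_{t+1}−Δx̄) = -31.1111
Denominator Σ(Δx_t−Δx̄)² = 101.3333
r_1(Δx) = -31.1111 / 101.3333 = -0.307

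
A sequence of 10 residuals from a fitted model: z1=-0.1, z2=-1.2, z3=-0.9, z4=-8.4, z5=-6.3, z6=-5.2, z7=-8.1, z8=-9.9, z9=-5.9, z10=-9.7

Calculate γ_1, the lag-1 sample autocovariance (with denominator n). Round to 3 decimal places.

4.570

Mean z̄ = (-0.1 − 1.2 − 0.9 − 8.4 − 6.3 − 5.2 − 8.1 − 9.9 − 5.9 − 9.7)/10 = -5.5700
Σ_{t=1}^{9}(z_t−z̄)(z_{t+1}−z̄) = 45.7021
γ_1 = 45.7021 / 10 = 4.570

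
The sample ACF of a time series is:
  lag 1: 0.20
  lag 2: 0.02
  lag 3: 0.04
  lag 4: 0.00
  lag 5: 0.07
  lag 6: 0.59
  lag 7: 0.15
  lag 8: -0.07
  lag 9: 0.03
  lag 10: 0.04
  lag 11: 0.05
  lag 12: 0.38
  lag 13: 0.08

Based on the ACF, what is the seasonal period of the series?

The largest autocorrelation is r_6 = 0.59, with a weaker echo at lag 12 (0.38); the remaining lags stay at or below 0.20. The elevated value at lag 1 (0.20), dropping to 0.02 at lag 2, reflects decaying short-term dependence rather than seasonality.
The dominant spike at lag 6 indicates a seasonal period of 6.

6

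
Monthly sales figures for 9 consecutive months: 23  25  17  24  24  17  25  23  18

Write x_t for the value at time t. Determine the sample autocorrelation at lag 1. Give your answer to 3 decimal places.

Mean x̄ = (23 + 25 + 17 + 24 + 24 + 17 + 25 + 23 + 18)/9 = 21.7778
Numerator Σ_{t=1}^{8}(x_t−x̄)(x_{t+1}−x̄) = -43.8272
Denominator Σ(x_t−x̄)² = 93.5556
r_1 = -43.8272 / 93.5556 = -0.468

-0.468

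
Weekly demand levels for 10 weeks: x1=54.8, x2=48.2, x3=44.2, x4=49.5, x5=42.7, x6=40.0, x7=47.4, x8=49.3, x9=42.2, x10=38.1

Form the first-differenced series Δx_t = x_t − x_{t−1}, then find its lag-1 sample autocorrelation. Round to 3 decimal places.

-0.074

First differences Δx: -6.6, -4.0, 5.3, -6.8, -2.7, 7.4, 1.9, -7.1, -4.1
Mean of differences = -1.8556
Numerator Σ(Δx_t−Δx̄)(Δx_{t+1}−Δx̄) = -17.3564
Denominator Σ(Δx_t−Δx̄)² = 235.7822
r_1(Δx) = -17.3564 / 235.7822 = -0.074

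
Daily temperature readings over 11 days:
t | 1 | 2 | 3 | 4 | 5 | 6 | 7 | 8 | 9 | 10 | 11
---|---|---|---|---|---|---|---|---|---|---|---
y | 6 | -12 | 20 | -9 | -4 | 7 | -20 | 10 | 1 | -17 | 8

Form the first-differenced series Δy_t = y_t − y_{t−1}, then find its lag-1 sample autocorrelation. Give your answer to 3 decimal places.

First differences Δy: -18, 32, -29, 5, 11, -27, 30, -9, -18, 25
Mean of differences = 0.2000
Numerator Σ(Δy_t−Δȳ)(Δy_{t+1}−Δȳ) = -3258.0400
Denominator Σ(Δy_t−Δȳ)² = 4993.6000
r_1(Δy) = -3258.0400 / 4993.6000 = -0.652

-0.652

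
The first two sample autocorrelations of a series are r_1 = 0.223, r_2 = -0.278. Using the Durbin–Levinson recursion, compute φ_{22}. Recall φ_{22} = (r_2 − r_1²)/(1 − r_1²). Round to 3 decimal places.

-0.345

φ_{22} = (r_2 − r_1²) / (1 − r_1²)
r_1² = (0.223)² = 0.049729
Numerator = -0.278 − 0.0497 = -0.3277; denominator = 1 − 0.0497 = 0.9503
φ_{22} = -0.3277 / 0.9503 = -0.345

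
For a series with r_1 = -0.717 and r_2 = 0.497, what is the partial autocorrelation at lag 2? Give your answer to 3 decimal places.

-0.035

φ_{22} = (r_2 − r_1²) / (1 − r_1²)
r_1² = (-0.717)² = 0.514089
Numerator = 0.497 − 0.5141 = -0.0171; denominator = 1 − 0.5141 = 0.4859
φ_{22} = -0.0171 / 0.4859 = -0.035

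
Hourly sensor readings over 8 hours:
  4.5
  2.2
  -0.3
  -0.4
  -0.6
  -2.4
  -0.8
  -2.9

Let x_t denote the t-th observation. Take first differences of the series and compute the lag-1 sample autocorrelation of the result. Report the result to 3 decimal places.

First differences Δx: -2.3, -2.5, -0.1, -0.2, -1.8, 1.6, -2.1
Mean of differences = -1.0571
Numerator Σ(Δx_t−Δx̄)(Δx_{t+1}−Δx̄) = -4.1490
Denominator Σ(Δx_t−Δx̄)² = 13.9771
r_1(Δx) = -4.1490 / 13.9771 = -0.297

-0.297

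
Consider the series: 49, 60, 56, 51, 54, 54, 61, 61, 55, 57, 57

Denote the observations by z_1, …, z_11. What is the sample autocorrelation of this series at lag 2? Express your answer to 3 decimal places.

-0.206

Mean z̄ = (49 + 60 + 56 + 51 + 54 + 54 + 61 + 61 + 55 + 57 + 57)/11 = 55.9091
Numerator Σ_{t=1}^{9}(z_t−z̄)(z_{t+2}−z̄) = -31.0165
Denominator Σ(z_t−z̄)² = 150.9091
r_2 = -31.0165 / 150.9091 = -0.206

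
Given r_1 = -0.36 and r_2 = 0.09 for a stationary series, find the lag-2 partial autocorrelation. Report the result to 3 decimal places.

φ_{22} = (r_2 − r_1²) / (1 − r_1²)
r_1² = (-0.36)² = 0.1296
Numerator = 0.09 − 0.1296 = -0.0396; denominator = 1 − 0.1296 = 0.8704
φ_{22} = -0.0396 / 0.8704 = -0.045

-0.045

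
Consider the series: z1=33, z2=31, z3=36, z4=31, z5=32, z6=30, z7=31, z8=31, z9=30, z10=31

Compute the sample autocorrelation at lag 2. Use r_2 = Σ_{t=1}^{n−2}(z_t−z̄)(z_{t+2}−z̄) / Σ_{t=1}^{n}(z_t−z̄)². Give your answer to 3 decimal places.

Mean z̄ = (33 + 31 + 36 + 31 + 32 + 30 + 31 + 31 + 30 + 31)/10 = 31.6000
Numerator Σ_{t=1}^{8}(z_t−z̄)(z_{t+2}−z̄) = 11.2800
Denominator Σ(z_t−z̄)² = 28.4000
r_2 = 11.2800 / 28.4000 = 0.397

0.397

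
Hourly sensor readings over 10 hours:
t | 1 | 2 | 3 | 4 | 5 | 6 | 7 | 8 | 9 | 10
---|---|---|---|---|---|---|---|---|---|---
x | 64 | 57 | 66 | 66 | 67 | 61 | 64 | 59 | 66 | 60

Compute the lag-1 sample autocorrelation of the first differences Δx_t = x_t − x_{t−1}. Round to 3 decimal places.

-0.616

First differences Δx: -7, 9, 0, 1, -6, 3, -5, 7, -6
Mean of differences = -0.4444
Numerator Σ(Δx_t−Δx̄)(Δx_{t+1}−Δx̄) = -175.1975
Denominator Σ(Δx_t−Δx̄)² = 284.2222
r_1(Δx) = -175.1975 / 284.2222 = -0.616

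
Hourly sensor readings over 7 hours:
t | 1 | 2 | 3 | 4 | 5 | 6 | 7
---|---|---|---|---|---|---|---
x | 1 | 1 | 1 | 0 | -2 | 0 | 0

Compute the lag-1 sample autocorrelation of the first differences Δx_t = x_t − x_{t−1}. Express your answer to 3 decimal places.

First differences Δx: 0, 0, -1, -2, 2, 0
Mean of differences = -0.1667
Numerator Σ(Δx_t−Δx̄)(Δx_{t+1}−Δx̄) = -2.1944
Denominator Σ(Δx_t−Δx̄)² = 8.8333
r_1(Δx) = -2.1944 / 8.8333 = -0.248

-0.248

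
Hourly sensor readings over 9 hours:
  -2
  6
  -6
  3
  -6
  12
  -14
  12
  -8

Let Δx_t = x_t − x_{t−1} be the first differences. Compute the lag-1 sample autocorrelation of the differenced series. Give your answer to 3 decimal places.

First differences Δx: 8, -12, 9, -9, 18, -26, 26, -20
Mean of differences = -0.7500
Numerator Σ(Δx_t−Δx̄)(Δx_{t+1}−Δx̄) = -2107.0625
Denominator Σ(Δx_t−Δx̄)² = 2441.5000
r_1(Δx) = -2107.0625 / 2441.5000 = -0.863

-0.863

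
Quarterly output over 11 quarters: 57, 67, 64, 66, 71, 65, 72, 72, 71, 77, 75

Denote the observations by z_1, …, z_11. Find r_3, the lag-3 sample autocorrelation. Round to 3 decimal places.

Mean z̄ = (57 + 67 + 64 + 66 + 71 + 65 + 72 + 72 + 71 + 77 + 75)/11 = 68.8182
Numerator Σ_{t=1}^{8}(z_t−z̄)(z_{t+3}−z̄) = 83.0826
Denominator Σ(z_t−z̄)² = 323.6364
r_3 = 83.0826 / 323.6364 = 0.257

0.257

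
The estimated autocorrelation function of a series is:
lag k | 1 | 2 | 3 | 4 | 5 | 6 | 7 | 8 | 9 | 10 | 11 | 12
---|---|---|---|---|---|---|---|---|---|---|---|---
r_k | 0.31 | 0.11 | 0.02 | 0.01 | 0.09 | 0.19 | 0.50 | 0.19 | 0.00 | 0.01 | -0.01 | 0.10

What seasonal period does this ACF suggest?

The largest autocorrelation is r_7 = 0.50; the remaining lags stay at or below 0.31. The elevated value at lag 1 (0.31), dropping to 0.11 at lag 2, reflects decaying short-term dependence rather than seasonality.
The dominant spike at lag 7 indicates a seasonal period of 7.

7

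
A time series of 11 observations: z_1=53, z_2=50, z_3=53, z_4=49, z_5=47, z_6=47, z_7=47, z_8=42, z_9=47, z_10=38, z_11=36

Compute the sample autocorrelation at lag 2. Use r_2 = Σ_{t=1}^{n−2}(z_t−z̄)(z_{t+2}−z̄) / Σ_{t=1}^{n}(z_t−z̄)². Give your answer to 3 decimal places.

0.288

Mean z̄ = (53 + 50 + 53 + 49 + 47 + 47 + 47 + 42 + 47 + 38 + 36)/11 = 46.2727
Numerator Σ_{t=1}^{9}(z_t−z̄)(z_{t+2}−z̄) = 88.1240
Denominator Σ(z_t−z̄)² = 306.1818
r_2 = 88.1240 / 306.1818 = 0.288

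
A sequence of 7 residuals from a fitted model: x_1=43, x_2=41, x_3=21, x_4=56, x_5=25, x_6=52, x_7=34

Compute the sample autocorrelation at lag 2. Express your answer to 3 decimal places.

Mean x̄ = (43 + 41 + 21 + 56 + 25 + 52 + 34)/7 = 38.8571
Deviations from mean: 4.1429, 2.1429, -17.8571, 17.1429, -13.8571, 13.1429, -4.8571
Numerator Σ_{t=1}^{5}(x_t−x̄)(x_{t+2}−x̄) = 502.8163
Denominator Σ(x_t−x̄)² = 1022.8571
r_2 = 502.8163 / 1022.8571 = 0.492

0.492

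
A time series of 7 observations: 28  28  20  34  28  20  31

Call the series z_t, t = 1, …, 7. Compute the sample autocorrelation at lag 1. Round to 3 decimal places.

Mean z̄ = (28 + 28 + 20 + 34 + 28 + 20 + 31)/7 = 27.0000
Numerator Σ_{t=1}^{6}(z_t−z̄)(z_{t+1}−z̄) = -83.0000
Denominator Σ(z_t−z̄)² = 166.0000
r_1 = -83.0000 / 166.0000 = -0.500

-0.500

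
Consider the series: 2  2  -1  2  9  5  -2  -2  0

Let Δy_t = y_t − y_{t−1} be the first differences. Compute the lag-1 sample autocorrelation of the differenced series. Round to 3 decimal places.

First differences Δy: 0, -3, 3, 7, -4, -7, 0, 2
Mean of differences = -0.2500
Numerator Σ(Δy_t−Δȳ)(Δy_{t+1}−Δȳ) = 10.9375
Denominator Σ(Δy_t−Δȳ)² = 135.5000
r_1(Δy) = 10.9375 / 135.5000 = 0.081

0.081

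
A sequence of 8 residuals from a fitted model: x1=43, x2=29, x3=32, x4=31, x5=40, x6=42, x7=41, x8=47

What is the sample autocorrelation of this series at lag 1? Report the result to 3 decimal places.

0.285

Mean x̄ = (43 + 29 + 32 + 31 + 40 + 42 + 41 + 47)/8 = 38.1250
Deviations from mean: 4.8750, -9.1250, -6.1250, -7.1250, 1.8750, 3.8750, 2.8750, 8.8750
Σ(x_t−x̄)(x_{t+1}−x̄) = (-44.4844) + (55.8906) + (43.6406) + (-13.3594) + (7.2656) + (11.1406) + (25.5156) = 85.6094
Denominator Σ(x_t−x̄)² = 300.8750
r_1 = 85.6094 / 300.8750 = 0.285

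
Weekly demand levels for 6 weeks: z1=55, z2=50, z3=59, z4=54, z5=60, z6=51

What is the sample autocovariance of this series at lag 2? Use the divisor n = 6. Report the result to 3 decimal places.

Mean z̄ = (55 + 50 + 59 + 54 + 60 + 51)/6 = 54.8333
Σ_{t=1}^{4}(z_t−z̄)(z_{t+2}−z̄) = 29.4444
γ_2 = 29.4444 / 6 = 4.907

4.907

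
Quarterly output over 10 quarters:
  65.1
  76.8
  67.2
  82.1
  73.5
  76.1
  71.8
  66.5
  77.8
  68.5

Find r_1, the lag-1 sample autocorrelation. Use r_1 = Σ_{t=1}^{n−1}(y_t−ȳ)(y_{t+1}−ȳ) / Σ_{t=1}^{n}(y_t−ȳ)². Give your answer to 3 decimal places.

-0.500

Mean ȳ = (65.1 + 76.8 + 67.2 + 82.1 + 73.5 + 76.1 + 71.8 + 66.5 + 77.8 + 68.5)/10 = 72.5400
Numerator Σ_{t=1}^{9}(y_t−ȳ)(y_{t+1}−ȳ) = -144.0836
Denominator Σ(y_t−ȳ)² = 288.0240
r_1 = -144.0836 / 288.0240 = -0.500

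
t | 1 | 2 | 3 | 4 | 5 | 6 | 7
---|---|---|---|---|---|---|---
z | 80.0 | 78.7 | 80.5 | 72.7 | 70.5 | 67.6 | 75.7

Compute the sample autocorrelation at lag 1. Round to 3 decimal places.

Mean z̄ = (80.0 + 78.7 + 80.5 + 72.7 + 70.5 + 67.6 + 75.7)/7 = 75.1000
Numerator Σ_{t=1}^{6}(z_t−z̄)(z_{t+1}−z̄) = 65.1600
Denominator Σ(z_t−z̄)² = 149.6600
r_1 = 65.1600 / 149.6600 = 0.435

0.435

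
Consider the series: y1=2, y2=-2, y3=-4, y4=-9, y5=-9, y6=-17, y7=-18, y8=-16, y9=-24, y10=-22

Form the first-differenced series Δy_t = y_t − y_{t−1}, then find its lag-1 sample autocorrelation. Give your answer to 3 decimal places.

First differences Δy: -4, -2, -5, 0, -8, -1, 2, -8, 2
Mean of differences = -2.6667
Numerator Σ(Δy_t−Δȳ)(Δy_{t+1}−Δȳ) = -73.7778
Denominator Σ(Δy_t−Δȳ)² = 118.0000
r_1(Δy) = -73.7778 / 118.0000 = -0.625

-0.625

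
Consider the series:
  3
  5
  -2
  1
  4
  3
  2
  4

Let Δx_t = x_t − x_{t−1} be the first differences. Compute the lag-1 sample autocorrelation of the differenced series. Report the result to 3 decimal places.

First differences Δx: 2, -7, 3, 3, -1, -1, 2
Mean of differences = 0.1429
Numerator Σ(Δx_t−Δx̄)(Δx_{t+1}−Δx̄) = -29.5918
Denominator Σ(Δx_t−Δx̄)² = 76.8571
r_1(Δx) = -29.5918 / 76.8571 = -0.385

-0.385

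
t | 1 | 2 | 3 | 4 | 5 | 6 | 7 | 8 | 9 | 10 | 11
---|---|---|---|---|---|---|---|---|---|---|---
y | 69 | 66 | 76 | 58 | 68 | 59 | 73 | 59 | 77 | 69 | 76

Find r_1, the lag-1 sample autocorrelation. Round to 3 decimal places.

Mean ȳ = (69 + 66 + 76 + 58 + 68 + 59 + 73 + 59 + 77 + 69 + 76)/11 = 68.1818
Numerator Σ_{t=1}^{10}(y_t−ȳ)(y_{t+1}−ȳ) = -250.7603
Denominator Σ(y_t−ȳ)² = 501.6364
r_1 = -250.7603 / 501.6364 = -0.500

-0.500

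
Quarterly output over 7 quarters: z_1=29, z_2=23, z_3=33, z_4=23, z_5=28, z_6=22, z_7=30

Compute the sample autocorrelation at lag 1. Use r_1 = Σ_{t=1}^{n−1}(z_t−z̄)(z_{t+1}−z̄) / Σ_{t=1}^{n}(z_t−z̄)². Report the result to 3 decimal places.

Mean z̄ = (29 + 23 + 33 + 23 + 28 + 22 + 30)/7 = 26.8571
Deviations from mean: 2.1429, -3.8571, 6.1429, -3.8571, 1.1429, -4.8571, 3.1429
Σ(z_t−z̄)(z_{t+1}−z̄) = (-8.2653) + (-23.6939) + (-23.6939) + (-4.4082) + (-5.5510) + (-15.2653) = -80.8776
Denominator Σ(z_t−z̄)² = 106.8571
r_1 = -80.8776 / 106.8571 = -0.757

-0.757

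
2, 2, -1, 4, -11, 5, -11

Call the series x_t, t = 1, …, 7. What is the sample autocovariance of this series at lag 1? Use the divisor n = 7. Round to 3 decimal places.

Mean x̄ = (2 + 2 − 1 + 4 − 11 + 5 − 11)/7 = -1.4286
Deviations: 3.4286, 3.4286, 0.4286, 5.4286, -9.5714, 6.4286, -9.5714
Σ_{t=1}^{6}(x_t−x̄)(x_{t+1}−x̄) = -159.4694
γ_1 = -159.4694 / 7 = -22.781

-22.781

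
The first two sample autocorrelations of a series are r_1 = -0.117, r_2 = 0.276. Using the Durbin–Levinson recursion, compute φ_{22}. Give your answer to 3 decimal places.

0.266

φ_{22} = (r_2 − r_1²) / (1 − r_1²)
r_1² = (-0.117)² = 0.013689
Numerator = 0.276 − 0.0137 = 0.2623; denominator = 1 − 0.0137 = 0.9863
φ_{22} = 0.2623 / 0.9863 = 0.266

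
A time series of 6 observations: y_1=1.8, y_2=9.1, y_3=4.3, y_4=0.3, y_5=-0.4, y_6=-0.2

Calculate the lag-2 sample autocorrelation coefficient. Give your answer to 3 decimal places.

-0.222

Mean ȳ = (1.8 + 9.1 + 4.3 + 0.3 − 0.4 − 0.2)/6 = 2.4833
Deviations from mean: -0.6833, 6.6167, 1.8167, -2.1833, -2.8833, -2.6833
Σ(y_t−ȳ)(y_{t+2}−ȳ) = (-1.2414) + (-14.4464) + (-5.2381) + (5.8586) = -15.0672
Denominator Σ(y_t−ȳ)² = 67.8283
r_2 = -15.0672 / 67.8283 = -0.222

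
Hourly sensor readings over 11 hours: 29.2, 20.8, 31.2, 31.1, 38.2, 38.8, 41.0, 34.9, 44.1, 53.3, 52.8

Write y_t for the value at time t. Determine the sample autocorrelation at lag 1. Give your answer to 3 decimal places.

Mean ȳ = (29.2 + 20.8 + 31.2 + 31.1 + 38.2 + 38.8 + 41.0 + 34.9 + 44.1 + 53.3 + 52.8)/11 = 37.7636
Numerator Σ_{t=1}^{10}(y_t−ȳ)(y_{t+1}−ȳ) = 605.8914
Denominator Σ(y_t−ȳ)² = 976.1455
r_1 = 605.8914 / 976.1455 = 0.621

0.621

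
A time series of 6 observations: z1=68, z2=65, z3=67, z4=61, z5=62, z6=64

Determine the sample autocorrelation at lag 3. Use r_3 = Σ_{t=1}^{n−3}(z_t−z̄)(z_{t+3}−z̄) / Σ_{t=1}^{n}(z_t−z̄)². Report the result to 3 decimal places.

Mean z̄ = (68 + 65 + 67 + 61 + 62 + 64)/6 = 64.5000
Deviations from mean: 3.5000, 0.5000, 2.5000, -3.5000, -2.5000, -0.5000
Numerator Σ_{t=1}^{3}(z_t−z̄)(z_{t+3}−z̄) = -14.7500
Denominator Σ(z_t−z̄)² = 37.5000
r_3 = -14.7500 / 37.5000 = -0.393

-0.393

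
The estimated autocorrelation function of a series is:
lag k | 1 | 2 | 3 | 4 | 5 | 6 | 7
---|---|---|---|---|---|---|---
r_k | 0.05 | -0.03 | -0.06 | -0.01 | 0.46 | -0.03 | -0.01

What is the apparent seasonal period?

5

The largest autocorrelation is r_5 = 0.46; the remaining lags stay at or below 0.05.
The dominant spike at lag 5 indicates a seasonal period of 5.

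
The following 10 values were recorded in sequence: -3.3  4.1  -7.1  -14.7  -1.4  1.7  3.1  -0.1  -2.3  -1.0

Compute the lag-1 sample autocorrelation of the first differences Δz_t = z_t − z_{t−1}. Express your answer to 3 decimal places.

First differences Δz: 7.4, -11.2, -7.6, 13.3, 3.1, 1.4, -3.2, -2.2, 1.3
Mean of differences = 0.2556
Numerator Σ(Δz_t−Δz̄)(Δz_{t+1}−Δz̄) = -51.9998
Denominator Σ(Δz_t−Δz̄)² = 442.6022
r_1(Δz) = -51.9998 / 442.6022 = -0.117

-0.117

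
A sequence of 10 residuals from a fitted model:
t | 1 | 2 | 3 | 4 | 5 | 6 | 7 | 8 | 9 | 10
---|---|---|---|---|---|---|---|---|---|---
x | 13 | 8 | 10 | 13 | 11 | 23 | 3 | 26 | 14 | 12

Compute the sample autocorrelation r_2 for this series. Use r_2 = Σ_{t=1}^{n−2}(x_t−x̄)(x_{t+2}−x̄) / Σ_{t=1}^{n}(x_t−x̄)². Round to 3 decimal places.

0.320

Mean x̄ = (13 + 8 + 10 + 13 + 11 + 23 + 3 + 26 + 14 + 12)/10 = 13.3000
Numerator Σ_{t=1}^{8}(x_t−x̄)(x_{t+2}−x̄) = 130.4200
Denominator Σ(x_t−x̄)² = 408.1000
r_2 = 130.4200 / 408.1000 = 0.320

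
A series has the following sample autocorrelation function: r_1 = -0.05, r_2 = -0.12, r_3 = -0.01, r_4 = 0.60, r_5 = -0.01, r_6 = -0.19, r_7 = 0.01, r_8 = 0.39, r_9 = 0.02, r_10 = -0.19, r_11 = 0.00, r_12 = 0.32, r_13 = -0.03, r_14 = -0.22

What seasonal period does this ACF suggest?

The largest autocorrelation is r_4 = 0.60, with weaker echoes at lags 8 (0.39) and 12 (0.32); the remaining lags stay at or below 0.02.
The dominant spike at lag 4 indicates a seasonal period of 4.

4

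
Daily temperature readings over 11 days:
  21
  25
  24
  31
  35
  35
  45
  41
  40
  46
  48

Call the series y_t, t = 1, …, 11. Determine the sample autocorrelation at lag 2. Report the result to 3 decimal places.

Mean ȳ = (21 + 25 + 24 + 31 + 35 + 35 + 45 + 41 + 40 + 46 + 48)/11 = 35.5455
Numerator Σ_{t=1}^{9}(y_t−ȳ)(y_{t+2}−ȳ) = 371.1322
Denominator Σ(y_t−ȳ)² = 880.7273
r_2 = 371.1322 / 880.7273 = 0.421

0.421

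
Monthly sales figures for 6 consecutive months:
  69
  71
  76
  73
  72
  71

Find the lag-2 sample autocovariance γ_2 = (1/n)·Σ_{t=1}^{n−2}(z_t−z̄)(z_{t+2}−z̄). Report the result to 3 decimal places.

-2.333

Mean z̄ = (69 + 71 + 76 + 73 + 72 + 71)/6 = 72.0000
Σ_{t=1}^{4}(z_t−z̄)(z_{t+2}−z̄) = -14.0000
γ_2 = -14.0000 / 6 = -2.333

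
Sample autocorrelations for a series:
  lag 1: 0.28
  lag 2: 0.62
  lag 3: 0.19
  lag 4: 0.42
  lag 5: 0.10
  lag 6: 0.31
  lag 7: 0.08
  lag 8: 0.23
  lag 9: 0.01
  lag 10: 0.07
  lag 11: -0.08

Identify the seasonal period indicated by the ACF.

The largest autocorrelation is r_2 = 0.62, with weaker echoes at lags 4 (0.42) and 6 (0.31); the remaining lags stay at or below 0.28.
The dominant spike at lag 2 indicates a seasonal period of 2.

2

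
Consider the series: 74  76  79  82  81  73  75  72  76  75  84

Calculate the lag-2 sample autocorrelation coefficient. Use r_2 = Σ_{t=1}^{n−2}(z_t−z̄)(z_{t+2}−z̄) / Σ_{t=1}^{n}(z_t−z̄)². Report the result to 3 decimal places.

-0.039

Mean z̄ = (74 + 76 + 79 + 82 + 81 + 73 + 75 + 72 + 76 + 75 + 84)/11 = 77.0000
Numerator Σ_{t=1}^{9}(z_t−z̄)(z_{t+2}−z̄) = -6.0000
Denominator Σ(z_t−z̄)² = 154.0000
r_2 = -6.0000 / 154.0000 = -0.039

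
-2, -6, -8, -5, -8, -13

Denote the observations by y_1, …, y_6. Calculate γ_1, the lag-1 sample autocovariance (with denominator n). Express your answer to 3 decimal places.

Mean ȳ = (-2 − 6 − 8 − 5 − 8 − 13)/6 = -7.0000
Σ_{t=1}^{5}(y_t−ȳ)(y_{t+1}−ȳ) = 6.0000
γ_1 = 6.0000 / 6 = 1.000

1.000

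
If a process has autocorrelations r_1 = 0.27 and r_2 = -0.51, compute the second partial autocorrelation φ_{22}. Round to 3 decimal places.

-0.629

φ_{22} = (r_2 − r_1²) / (1 − r_1²)
r_1² = (0.27)² = 0.0729
Numerator = -0.51 − 0.0729 = -0.5829; denominator = 1 − 0.0729 = 0.9271
φ_{22} = -0.5829 / 0.9271 = -0.629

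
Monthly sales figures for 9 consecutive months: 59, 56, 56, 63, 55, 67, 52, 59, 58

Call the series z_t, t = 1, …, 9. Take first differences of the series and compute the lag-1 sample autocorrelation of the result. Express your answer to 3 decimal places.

-0.820

First differences Δz: -3, 0, 7, -8, 12, -15, 7, -1
Mean of differences = -0.1250
Numerator Σ(Δz_t−Δz̄)(Δz_{t+1}−Δz̄) = -443.6406
Denominator Σ(Δz_t−Δz̄)² = 540.8750
r_1(Δz) = -443.6406 / 540.8750 = -0.820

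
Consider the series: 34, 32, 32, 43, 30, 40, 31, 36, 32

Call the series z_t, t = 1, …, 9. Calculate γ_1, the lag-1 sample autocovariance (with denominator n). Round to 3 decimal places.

Mean z̄ = (34 + 32 + 32 + 43 + 30 + 40 + 31 + 36 + 32)/9 = 34.4444
Σ_{t=1}^{8}(z_t−z̄)(z_{t+1}−z̄) = -104.8642
γ_1 = -104.8642 / 9 = -11.652

-11.652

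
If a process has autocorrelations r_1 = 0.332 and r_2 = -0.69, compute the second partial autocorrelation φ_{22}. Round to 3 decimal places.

-0.899

φ_{22} = (r_2 − r_1²) / (1 − r_1²)
r_1² = (0.332)² = 0.110224
Numerator = -0.69 − 0.1102 = -0.8002; denominator = 1 − 0.1102 = 0.8898
φ_{22} = -0.8002 / 0.8898 = -0.899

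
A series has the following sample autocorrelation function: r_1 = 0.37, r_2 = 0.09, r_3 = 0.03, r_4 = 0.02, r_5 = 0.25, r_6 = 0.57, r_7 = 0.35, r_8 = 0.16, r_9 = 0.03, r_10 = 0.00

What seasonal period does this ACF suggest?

The largest autocorrelation is r_6 = 0.57; the remaining lags stay at or below 0.37. The elevated value at lag 1 (0.37), dropping to 0.09 at lag 2, reflects decaying short-term dependence rather than seasonality.
The dominant spike at lag 6 indicates a seasonal period of 6.

6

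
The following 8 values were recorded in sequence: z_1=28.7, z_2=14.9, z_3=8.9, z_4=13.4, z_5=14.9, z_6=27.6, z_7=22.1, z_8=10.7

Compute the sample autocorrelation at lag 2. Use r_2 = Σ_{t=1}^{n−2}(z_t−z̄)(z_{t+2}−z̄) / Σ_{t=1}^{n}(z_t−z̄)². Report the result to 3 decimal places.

-0.463

Mean z̄ = (28.7 + 14.9 + 8.9 + 13.4 + 14.9 + 27.6 + 22.1 + 10.7)/8 = 17.6500
Deviations from mean: 11.0500, -2.7500, -8.7500, -4.2500, -2.7500, 9.9500, 4.4500, -6.9500
Σ(z_t−z̄)(z_{t+2}−z̄) = (-96.6875) + (11.6875) + (24.0625) + (-42.2875) + (-12.2375) + (-69.1525) = -184.6150
Denominator Σ(z_t−z̄)² = 398.9600
r_2 = -184.6150 / 398.9600 = -0.463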